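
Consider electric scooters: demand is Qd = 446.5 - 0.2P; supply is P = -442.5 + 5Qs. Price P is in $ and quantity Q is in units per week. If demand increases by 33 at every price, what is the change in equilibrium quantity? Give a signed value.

Solving each curve for Q: Qs = 88.5 + 0.2P.
Set Qd = Qs: 446.5 - 0.2P = 88.5 + 0.2P, so 358 = 0.4P and P* = 895.
Then Q* = 446.5 - 0.2(895) = 267.5.
After the shift, demand is Qd = 479.5 - 0.2P.
Re-solving, 0.4P = 391 gives P = 977.5 and Q = 284.
ΔQ = 284 - 267.5 = 16.5.

ΔQ = 16.5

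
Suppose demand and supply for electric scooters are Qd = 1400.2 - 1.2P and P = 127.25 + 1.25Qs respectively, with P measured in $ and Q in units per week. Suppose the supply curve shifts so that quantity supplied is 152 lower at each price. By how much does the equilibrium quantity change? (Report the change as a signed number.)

ΔQ = -91.2

Rewriting in direct form: Qs = -101.8 + 0.8P.
The market clears where 1400.2 - 1.2P = -101.8 + 0.8P. Rearranging, 2P = 1502, hence P* = 751.
Plugging P* into demand: Q* = 1400.2 - 1.2(751) = 499.
After the shift, supply is Qs = -253.8 + 0.8P.
The new intersection has 1654 = 2P, i.e. P = 827, Q = 407.8.
ΔQ = 407.8 - 499 = -91.2.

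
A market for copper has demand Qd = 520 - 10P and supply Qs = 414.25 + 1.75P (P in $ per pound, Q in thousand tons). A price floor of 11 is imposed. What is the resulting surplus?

At P = 11: Qd = 410 and Qs = 433.5.
Surplus = Qs - Qd = 433.5 - 410 = 23.5.

Surplus = 23.5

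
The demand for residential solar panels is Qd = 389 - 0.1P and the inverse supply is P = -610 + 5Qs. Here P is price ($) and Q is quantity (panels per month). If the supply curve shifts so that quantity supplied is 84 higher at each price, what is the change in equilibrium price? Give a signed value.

Solving each curve for Q: Qs = 122 + 0.2P.
At equilibrium Qd = Qs, so 389 - 0.1P = 122 + 0.2P; collecting terms, 267 = 0.3P and P* = 890.
Plugging P* into demand: Q* = 389 - 0.1(890) = 300.
After the shift, supply is Qs = 206 + 0.2P.
The new intersection has 183 = 0.3P, i.e. P = 610, Q = 328.
ΔP = 610 - 890 = -280.

ΔP = -280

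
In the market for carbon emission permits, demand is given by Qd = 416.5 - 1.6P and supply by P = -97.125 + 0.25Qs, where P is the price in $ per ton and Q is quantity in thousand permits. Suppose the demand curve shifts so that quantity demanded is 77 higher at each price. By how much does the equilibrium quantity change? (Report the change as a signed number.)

ΔQ = 55

Inverting to quantity form: Qs = 388.5 + 4P.
At equilibrium Qd = Qs, so 416.5 - 1.6P = 388.5 + 4P; collecting terms, 28 = 5.6P and P* = 5.
Then Q* = 416.5 - 1.6(5) = 408.5.
After the shift, demand is Qd = 493.5 - 1.6P.
Re-solving, 5.6P = 105 gives P = 18.75 and Q = 463.5.
ΔQ = 463.5 - 408.5 = 55.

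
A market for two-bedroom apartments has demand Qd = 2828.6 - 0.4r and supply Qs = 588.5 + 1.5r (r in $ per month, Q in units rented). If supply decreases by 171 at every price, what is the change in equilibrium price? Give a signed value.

Δr = 90

Equating demand and supply, 2828.6 - 0.4r = 588.5 + 1.5r gives 1.9r = 2240.1, so r* = 1179.
Plugging r* into demand: Q* = 2828.6 - 0.4(1179) = 2357.
After the shift, supply is Qs = 417.5 + 1.5r.
The new intersection has 2411.1 = 1.9r, i.e. r = 1269, Q = 2321.
Δr = 1269 - 1179 = 90.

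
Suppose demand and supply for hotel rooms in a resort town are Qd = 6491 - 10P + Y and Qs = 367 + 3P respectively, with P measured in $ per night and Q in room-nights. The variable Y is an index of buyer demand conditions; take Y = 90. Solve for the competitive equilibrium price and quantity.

P* = 478, Q* = 1801

With Y = 90, demand is Qd = 6581 - 10P.
Equating demand and supply, 6581 - 10P = 367 + 3P gives 13P = 6214, so P* = 478.
Plugging P* into demand: Q* = 6581 - 10(478) = 1801.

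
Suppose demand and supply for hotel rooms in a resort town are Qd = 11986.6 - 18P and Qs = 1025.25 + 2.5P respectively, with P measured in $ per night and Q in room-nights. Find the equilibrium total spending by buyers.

Equating demand and supply, 11986.6 - 18P = 1025.25 + 2.5P gives 20.5P = 10961.35, so P* = 534.7.
Plugging P* into demand: Q* = 11986.6 - 18(534.7) = 2362.
Total spending by buyers = P* × Q* = 534.7 × 2362 = 1262961.4.

Total spending by buyers = 1262961.4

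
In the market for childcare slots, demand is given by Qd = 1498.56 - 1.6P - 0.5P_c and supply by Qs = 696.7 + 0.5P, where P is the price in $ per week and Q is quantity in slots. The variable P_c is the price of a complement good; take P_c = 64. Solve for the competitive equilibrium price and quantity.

With P_c = 64, demand is Qd = 1466.56 - 1.6P.
At equilibrium Qd = Qs, so 1466.56 - 1.6P = 696.7 + 0.5P; collecting terms, 769.86 = 2.1P and P* = 366.6.
Substitute back: Q* = 1466.56 - 1.6(366.6) = 880.

P* = 366.6, Q* = 880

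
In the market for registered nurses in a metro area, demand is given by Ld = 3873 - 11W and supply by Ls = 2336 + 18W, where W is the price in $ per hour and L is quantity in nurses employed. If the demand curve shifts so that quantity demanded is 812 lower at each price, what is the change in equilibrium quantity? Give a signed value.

ΔL = -504

The market clears where 3873 - 11W = 2336 + 18W. Rearranging, 29W = 1537, hence W* = 53.
From the demand curve, L* = 3873 - 11(53) = 3290.
After the shift, demand is Ld = 3061 - 11W.
Re-solving, 29W = 725 gives W = 25 and L = 2786.
ΔL = 2786 - 3290 = -504.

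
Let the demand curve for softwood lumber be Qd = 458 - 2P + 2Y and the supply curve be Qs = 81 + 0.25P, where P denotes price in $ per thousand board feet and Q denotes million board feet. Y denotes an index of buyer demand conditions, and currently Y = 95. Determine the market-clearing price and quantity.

P* = 252, Q* = 144

With Y = 95, demand is Qd = 648 - 2P.
Set Qd = Qs: 648 - 2P = 81 + 0.25P, so 567 = 2.25P and P* = 252.
Plugging P* into demand: Q* = 648 - 2(252) = 144.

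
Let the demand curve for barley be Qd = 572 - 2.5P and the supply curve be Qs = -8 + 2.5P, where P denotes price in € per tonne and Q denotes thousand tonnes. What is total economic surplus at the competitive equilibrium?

Total surplus = 31809.6

Set Qd = Qs: 572 - 2.5P = -8 + 2.5P, so 580 = 5P and P* = 116.
From the demand curve, Q* = 572 - 2.5(116) = 282.
Demand choke price = 228.8; supply choke price = 3.2. CS = ½(228.8 - 116)(282) = 15904.8; PS = ½(116 - 3.2)(282) = 15904.8. Total surplus = 31809.6.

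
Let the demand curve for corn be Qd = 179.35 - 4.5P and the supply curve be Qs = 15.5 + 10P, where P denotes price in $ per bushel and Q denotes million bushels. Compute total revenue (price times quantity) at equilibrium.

Total revenue = 1452.05

The market clears where 179.35 - 4.5P = 15.5 + 10P. Rearranging, 14.5P = 163.85, hence P* = 11.3.
Then Q* = 179.35 - 4.5(11.3) = 128.5.
Total revenue = P* × Q* = 11.3 × 128.5 = 1452.05.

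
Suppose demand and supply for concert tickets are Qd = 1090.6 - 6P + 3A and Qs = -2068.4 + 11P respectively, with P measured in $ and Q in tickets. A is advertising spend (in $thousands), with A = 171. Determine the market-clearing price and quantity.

P* = 216, Q* = 307.6

With A = 171, demand is Qd = 1603.6 - 6P.
Equating demand and supply, 1603.6 - 6P = -2068.4 + 11P gives 17P = 3672, so P* = 216.
Plugging P* into demand: Q* = 1603.6 - 6(216) = 307.6.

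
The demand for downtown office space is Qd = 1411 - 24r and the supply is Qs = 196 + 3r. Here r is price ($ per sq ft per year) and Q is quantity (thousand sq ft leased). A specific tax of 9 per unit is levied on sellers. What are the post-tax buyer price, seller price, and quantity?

r_b = 46, r_s = 37, Q = 307

With a tax of 9 on sellers, they supply based on the net price r_s = r_b - 9, so Qs = 169 + 3r_b.
Equate demand and the shifted supply: 1411 - 24r_b = 169 + 3r_b, giving 27r_b = 1242, so r_b = 46.
Then r_s = 46 - 9 = 37 and Q = 1411 - 24(46) = 307.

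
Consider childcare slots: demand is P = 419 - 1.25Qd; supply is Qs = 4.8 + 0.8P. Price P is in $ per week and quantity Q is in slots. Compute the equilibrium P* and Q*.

P* = 206.5, Q* = 170

Solving each curve for Q: Qd = 335.2 - 0.8P.
Set Qd = Qs: 335.2 - 0.8P = 4.8 + 0.8P, so 330.4 = 1.6P and P* = 206.5.
From the demand curve, Q* = 335.2 - 0.8(206.5) = 170.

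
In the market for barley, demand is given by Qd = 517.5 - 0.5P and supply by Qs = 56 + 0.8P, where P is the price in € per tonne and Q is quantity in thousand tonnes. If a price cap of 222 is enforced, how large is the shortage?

At P = 222: Qd = 406.5 and Qs = 233.6.
Shortage = Qd - Qs = 406.5 - 233.6 = 172.9.

Shortage = 172.9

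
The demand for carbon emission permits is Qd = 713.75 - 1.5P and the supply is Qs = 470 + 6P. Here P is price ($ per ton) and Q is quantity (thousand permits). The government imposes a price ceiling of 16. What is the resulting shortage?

Shortage = 123.75

Evaluating both curves at the ceiling price 16 gives Qd = 689.75, Qs = 566.
Shortage = Qd - Qs = 689.75 - 566 = 123.75.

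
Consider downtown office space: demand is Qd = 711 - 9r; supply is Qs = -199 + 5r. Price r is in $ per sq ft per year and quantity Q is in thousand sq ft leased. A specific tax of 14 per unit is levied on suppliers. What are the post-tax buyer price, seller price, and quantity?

With a tax of 14 on suppliers, they supply based on the net price r_s = r_b - 14, so Qs = -269 + 5r_b.
Set Qd = Qs: 711 - 9r_b = -269 + 5r_b, so 980 = 14r_b and r_b = 70.
Then r_s = 70 - 14 = 56 and Q = 711 - 9(70) = 81.

r_b = 70, r_s = 56, Q = 81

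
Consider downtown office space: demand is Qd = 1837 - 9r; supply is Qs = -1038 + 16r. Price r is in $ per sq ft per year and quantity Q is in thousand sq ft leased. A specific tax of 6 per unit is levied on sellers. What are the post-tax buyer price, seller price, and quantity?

r_b = 118.84, r_s = 112.84, Q = 767.44

With a tax of 6 on sellers, they supply based on the net price r_s = r_b - 6, so Qs = -1134 + 16r_b.
Market clearing requires 1837 - 9r_b = -1134 + 16r_b; hence 2971 = 25r_b and r_b = 118.84.
So r_s = 112.84 and the quantity traded is Q = 1837 - 9(118.84) = 767.44.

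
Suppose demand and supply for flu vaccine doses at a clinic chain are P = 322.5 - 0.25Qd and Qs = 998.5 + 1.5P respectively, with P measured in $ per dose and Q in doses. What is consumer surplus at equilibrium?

Inverting to quantity form: Qd = 1290 - 4P.
Equating demand and supply, 1290 - 4P = 998.5 + 1.5P gives 5.5P = 291.5, so P* = 53.
From the demand curve, Q* = 1290 - 4(53) = 1078.
Demand choke price (Qd = 0): P = 1290/4 = 322.5. Consumer surplus = ½ × (322.5 - 53) × 1078 = 145260.5.

Consumer surplus = 145260.5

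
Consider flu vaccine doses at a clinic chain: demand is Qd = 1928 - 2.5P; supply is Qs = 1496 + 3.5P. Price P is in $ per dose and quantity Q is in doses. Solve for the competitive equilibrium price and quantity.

The market clears where 1928 - 2.5P = 1496 + 3.5P. Rearranging, 6P = 432, hence P* = 72.
Plugging P* into demand: Q* = 1928 - 2.5(72) = 1748.

P* = 72, Q* = 1748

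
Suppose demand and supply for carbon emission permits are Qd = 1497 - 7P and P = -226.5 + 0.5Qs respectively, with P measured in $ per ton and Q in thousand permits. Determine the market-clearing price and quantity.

Solving each curve for Q: Qs = 453 + 2P.
Equating demand and supply, 1497 - 7P = 453 + 2P gives 9P = 1044, so P* = 116.
Then Q* = 1497 - 7(116) = 685.

P* = 116, Q* = 685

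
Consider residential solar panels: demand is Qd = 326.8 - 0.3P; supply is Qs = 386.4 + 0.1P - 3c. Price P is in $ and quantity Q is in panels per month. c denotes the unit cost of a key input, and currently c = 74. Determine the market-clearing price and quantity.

P* = 406, Q* = 205

With c = 74, supply is Qs = 164.4 + 0.1P.
At equilibrium Qd = Qs, so 326.8 - 0.3P = 164.4 + 0.1P; collecting terms, 162.4 = 0.4P and P* = 406.
Plugging P* into demand: Q* = 326.8 - 0.3(406) = 205.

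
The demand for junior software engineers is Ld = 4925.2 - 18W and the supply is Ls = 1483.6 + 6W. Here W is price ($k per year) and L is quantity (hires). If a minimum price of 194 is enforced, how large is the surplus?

Surplus = 1214.4

With W fixed at 194, quantity demanded is 1433.2 and quantity supplied is 2647.6.
Surplus = Ls - Ld = 2647.6 - 1433.2 = 1214.4.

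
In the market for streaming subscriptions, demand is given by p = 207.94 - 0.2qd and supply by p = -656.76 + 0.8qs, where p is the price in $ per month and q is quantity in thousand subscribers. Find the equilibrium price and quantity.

In direct form, qd = 1039.7 - 5p and qs = 820.95 + 1.25p.
At equilibrium qd = qs, so 1039.7 - 5p = 820.95 + 1.25p; collecting terms, 218.75 = 6.25p and p* = 35.
Plugging p* into demand: q* = 1039.7 - 5(35) = 864.7.

p* = 35, q* = 864.7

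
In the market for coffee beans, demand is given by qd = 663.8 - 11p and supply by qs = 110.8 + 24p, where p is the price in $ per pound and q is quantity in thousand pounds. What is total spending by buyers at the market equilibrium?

At equilibrium qd = qs, so 663.8 - 11p = 110.8 + 24p; collecting terms, 553 = 35p and p* = 15.8.
Plugging p* into demand: q* = 663.8 - 11(15.8) = 490.
Total spending by buyers = p* × q* = 15.8 × 490 = 7742.

Total spending by buyers = 7742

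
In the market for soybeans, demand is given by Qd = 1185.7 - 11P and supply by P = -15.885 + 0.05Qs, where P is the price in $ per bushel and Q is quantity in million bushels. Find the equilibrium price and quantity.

In direct form, Qs = 317.7 + 20P.
Equating demand and supply, 1185.7 - 11P = 317.7 + 20P gives 31P = 868, so P* = 28.
From the demand curve, Q* = 1185.7 - 11(28) = 877.7.

P* = 28, Q* = 877.7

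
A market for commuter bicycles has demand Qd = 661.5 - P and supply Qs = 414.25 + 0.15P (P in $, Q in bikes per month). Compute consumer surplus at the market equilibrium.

At equilibrium Qd = Qs, so 661.5 - P = 414.25 + 0.15P; collecting terms, 247.25 = 1.15P and P* = 215.
Plugging P* into demand: Q* = 661.5 - 215 = 446.5.
Demand choke price (Qd = 0): P = 661.5. Consumer surplus = ½ × (661.5 - 215) × 446.5 = 99681.125.

Consumer surplus = 99681.125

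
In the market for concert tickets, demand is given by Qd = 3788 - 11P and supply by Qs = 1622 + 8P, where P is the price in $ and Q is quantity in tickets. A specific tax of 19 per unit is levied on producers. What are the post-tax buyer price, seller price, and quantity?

P_b = 122, P_s = 103, Q = 2446

The tax drives a wedge P_b - P_s = 19. Substituting P_s = P_b - 19 into supply: Qs = 1470 + 8P_b.
Set Qd = Qs: 3788 - 11P_b = 1470 + 8P_b, so 2318 = 19P_b and P_b = 122.
So P_s = 103 and the quantity traded is Q = 3788 - 11(122) = 2446.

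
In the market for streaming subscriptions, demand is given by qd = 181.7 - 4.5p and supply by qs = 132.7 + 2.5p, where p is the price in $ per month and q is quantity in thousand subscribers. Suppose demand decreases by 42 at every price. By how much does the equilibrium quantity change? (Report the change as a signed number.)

The market clears where 181.7 - 4.5p = 132.7 + 2.5p. Rearranging, 7p = 49, hence p* = 7.
From the demand curve, q* = 181.7 - 4.5(7) = 150.2.
After the shift, demand is qd = 139.7 - 4.5p.
The new intersection has 7 = 7p, i.e. p = 1, q = 135.2.
Δq = 135.2 - 150.2 = -15.

Δq = -15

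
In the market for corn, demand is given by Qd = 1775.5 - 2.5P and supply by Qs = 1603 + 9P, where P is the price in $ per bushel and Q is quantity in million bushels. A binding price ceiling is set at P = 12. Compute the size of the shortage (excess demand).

At P = 12: Qd = 1745.5 and Qs = 1711.
Shortage = Qd - Qs = 1745.5 - 1711 = 34.5.

Shortage = 34.5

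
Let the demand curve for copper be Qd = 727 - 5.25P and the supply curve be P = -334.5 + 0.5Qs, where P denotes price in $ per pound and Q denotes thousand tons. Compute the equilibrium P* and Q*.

P* = 8, Q* = 685

Rewriting in direct form: Qs = 669 + 2P.
The market clears where 727 - 5.25P = 669 + 2P. Rearranging, 7.25P = 58, hence P* = 8.
Plugging P* into demand: Q* = 727 - 5.25(8) = 685.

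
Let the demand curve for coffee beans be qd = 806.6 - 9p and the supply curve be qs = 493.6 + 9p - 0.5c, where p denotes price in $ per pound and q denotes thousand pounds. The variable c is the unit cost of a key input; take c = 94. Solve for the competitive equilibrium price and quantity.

p* = 20, q* = 626.6

With c = 94, supply is qs = 446.6 + 9p.
Equating demand and supply, 806.6 - 9p = 446.6 + 9p gives 18p = 360, so p* = 20.
Then q* = 806.6 - 9(20) = 626.6.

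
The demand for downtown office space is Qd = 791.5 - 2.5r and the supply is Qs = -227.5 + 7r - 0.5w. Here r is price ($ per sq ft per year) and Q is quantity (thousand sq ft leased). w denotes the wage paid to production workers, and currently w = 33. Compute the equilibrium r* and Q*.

r* = 109, Q* = 519

With w = 33, supply is Qs = -244 + 7r.
At equilibrium Qd = Qs, so 791.5 - 2.5r = -244 + 7r; collecting terms, 1035.5 = 9.5r and r* = 109.
Plugging r* into demand: Q* = 791.5 - 2.5(109) = 519.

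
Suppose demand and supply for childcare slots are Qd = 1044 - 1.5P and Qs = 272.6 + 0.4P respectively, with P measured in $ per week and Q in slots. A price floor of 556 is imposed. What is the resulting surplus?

Surplus = 285

With P fixed at 556, quantity demanded is 210 and quantity supplied is 495.
Surplus = Qs - Qd = 495 - 210 = 285.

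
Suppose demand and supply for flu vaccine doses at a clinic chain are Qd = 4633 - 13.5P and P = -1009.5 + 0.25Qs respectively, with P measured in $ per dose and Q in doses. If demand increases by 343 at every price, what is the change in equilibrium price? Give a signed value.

ΔP = 19.6

Inverting to quantity form: Qs = 4038 + 4P.
At equilibrium Qd = Qs, so 4633 - 13.5P = 4038 + 4P; collecting terms, 595 = 17.5P and P* = 34.
From the demand curve, Q* = 4633 - 13.5(34) = 4174.
After the shift, demand is Qd = 4976 - 13.5P.
The new intersection has 938 = 17.5P, i.e. P = 53.6, Q = 4252.4.
ΔP = 53.6 - 34 = 19.6.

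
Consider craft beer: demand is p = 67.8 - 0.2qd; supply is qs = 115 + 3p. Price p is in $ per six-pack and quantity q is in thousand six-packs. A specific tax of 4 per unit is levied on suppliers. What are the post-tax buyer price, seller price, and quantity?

p_b = 29.5, p_s = 25.5, q = 191.5

In direct form, qd = 339 - 5p.
Suppliers keep p_s = p_b - 4 per unit, so supply in terms of the buyer price is qs = 103 + 3p_b.
Set qd = qs: 339 - 5p_b = 103 + 3p_b, so 236 = 8p_b and p_b = 29.5.
Then p_s = 29.5 - 4 = 25.5 and q = 339 - 5(29.5) = 191.5.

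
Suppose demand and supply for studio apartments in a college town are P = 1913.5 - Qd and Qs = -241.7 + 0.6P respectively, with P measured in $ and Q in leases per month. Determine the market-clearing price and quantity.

P* = 1347, Q* = 566.5

In direct form, Qd = 1913.5 - P.
The market clears where 1913.5 - P = -241.7 + 0.6P. Rearranging, 1.6P = 2155.2, hence P* = 1347.
Then Q* = 1913.5 - 1347 = 566.5.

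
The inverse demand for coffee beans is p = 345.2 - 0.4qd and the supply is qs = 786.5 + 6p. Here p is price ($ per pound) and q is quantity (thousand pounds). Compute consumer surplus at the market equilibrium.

Rewriting in direct form: qd = 863 - 2.5p.
The market clears where 863 - 2.5p = 786.5 + 6p. Rearranging, 8.5p = 76.5, hence p* = 9.
Substitute back: q* = 863 - 2.5(9) = 840.5.
Demand choke price (qd = 0): p = 863/2.5 = 345.2. Consumer surplus = ½ × (345.2 - 9) × 840.5 = 141288.05.

Consumer surplus = 141288.05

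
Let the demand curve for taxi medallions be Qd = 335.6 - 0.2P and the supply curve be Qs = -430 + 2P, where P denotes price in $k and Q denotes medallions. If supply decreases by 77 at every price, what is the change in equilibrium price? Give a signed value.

Set Qd = Qs: 335.6 - 0.2P = -430 + 2P, so 765.6 = 2.2P and P* = 348.
Then Q* = 335.6 - 0.2(348) = 266.
After the shift, supply is Qs = -507 + 2P.
Re-solving, 2.2P = 842.6 gives P = 383 and Q = 259.
ΔP = 383 - 348 = 35.

ΔP = 35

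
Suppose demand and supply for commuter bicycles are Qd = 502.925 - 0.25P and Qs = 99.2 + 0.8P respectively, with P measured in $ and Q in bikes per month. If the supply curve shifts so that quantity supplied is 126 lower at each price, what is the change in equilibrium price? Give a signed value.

Set Qd = Qs: 502.925 - 0.25P = 99.2 + 0.8P, so 403.725 = 1.05P and P* = 384.5.
Substitute back: Q* = 502.925 - 0.25(384.5) = 406.8.
After the shift, supply is Qs = -26.8 + 0.8P.
Re-solving, 1.05P = 529.725 gives P = 504.5 and Q = 376.8.
ΔP = 504.5 - 384.5 = 120.

ΔP = 120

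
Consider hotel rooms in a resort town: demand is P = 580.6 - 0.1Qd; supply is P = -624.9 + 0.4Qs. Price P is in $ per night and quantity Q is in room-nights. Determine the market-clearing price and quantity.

P* = 339.5, Q* = 2411

Rewriting in direct form: Qd = 5806 - 10P and Qs = 1562.25 + 2.5P.
Equating demand and supply, 5806 - 10P = 1562.25 + 2.5P gives 12.5P = 4243.75, so P* = 339.5.
From the demand curve, Q* = 5806 - 10(339.5) = 2411.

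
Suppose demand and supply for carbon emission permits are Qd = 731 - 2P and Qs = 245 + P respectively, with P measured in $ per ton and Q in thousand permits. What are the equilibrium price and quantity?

At equilibrium Qd = Qs, so 731 - 2P = 245 + P; collecting terms, 486 = 3P and P* = 162.
Then Q* = 731 - 2(162) = 407.

P* = 162, Q* = 407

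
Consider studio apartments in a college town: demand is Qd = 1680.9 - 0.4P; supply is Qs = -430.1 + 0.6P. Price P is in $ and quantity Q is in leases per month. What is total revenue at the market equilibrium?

Total revenue = 1765851.5

Equating demand and supply, 1680.9 - 0.4P = -430.1 + 0.6P gives P = 2111, so P* = 2111.
Then Q* = 1680.9 - 0.4(2111) = 836.5.
Total revenue = P* × Q* = 2111 × 836.5 = 1765851.5.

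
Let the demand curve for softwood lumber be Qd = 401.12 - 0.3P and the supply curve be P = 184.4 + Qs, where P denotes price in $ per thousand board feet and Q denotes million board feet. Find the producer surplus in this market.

Rewriting in direct form: Qs = -184.4 + P.
Equating demand and supply, 401.12 - 0.3P = -184.4 + P gives 1.3P = 585.52, so P* = 450.4.
Then Q* = 401.12 - 0.3(450.4) = 266.
Supply choke price (Qs = 0): P = 184.4. Producer surplus = ½ × (450.4 - 184.4) × 266 = 35378.

Producer surplus = 35378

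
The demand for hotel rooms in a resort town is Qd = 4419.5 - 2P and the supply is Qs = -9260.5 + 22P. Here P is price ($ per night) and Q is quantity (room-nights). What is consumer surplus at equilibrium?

At equilibrium Qd = Qs, so 4419.5 - 2P = -9260.5 + 22P; collecting terms, 13680 = 24P and P* = 570.
Substitute back: Q* = 4419.5 - 2(570) = 3279.5.
Demand choke price (Qd = 0): P = 4419.5/2 = 2209.75. Consumer surplus = ½ × (2209.75 - 570) × 3279.5 = 2688780.0625.

Consumer surplus = 2688780.0625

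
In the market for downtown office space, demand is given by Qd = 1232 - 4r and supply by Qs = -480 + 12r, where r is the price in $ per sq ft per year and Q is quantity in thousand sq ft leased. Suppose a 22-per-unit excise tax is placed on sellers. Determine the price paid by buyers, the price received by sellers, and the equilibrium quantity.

With a tax of 22 on sellers, they supply based on the net price r_s = r_b - 22, so Qs = -744 + 12r_b.
Equate demand and the shifted supply: 1232 - 4r_b = -744 + 12r_b, giving 16r_b = 1976, so r_b = 123.5.
So r_s = 101.5 and the quantity traded is Q = 1232 - 4(123.5) = 738.

r_b = 123.5, r_s = 101.5, Q = 738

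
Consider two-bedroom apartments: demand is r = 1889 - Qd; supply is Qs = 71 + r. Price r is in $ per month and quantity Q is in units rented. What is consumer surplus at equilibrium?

Solving each curve for Q: Qd = 1889 - r.
The market clears where 1889 - r = 71 + r. Rearranging, 2r = 1818, hence r* = 909.
Plugging r* into demand: Q* = 1889 - 909 = 980.
Demand choke price (Qd = 0): r = 1889. Consumer surplus = ½ × (1889 - 909) × 980 = 480200.

Consumer surplus = 480200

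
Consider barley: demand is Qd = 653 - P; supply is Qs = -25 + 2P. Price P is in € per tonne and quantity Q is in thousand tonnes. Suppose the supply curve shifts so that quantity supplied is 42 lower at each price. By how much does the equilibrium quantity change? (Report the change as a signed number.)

Equating demand and supply, 653 - P = -25 + 2P gives 3P = 678, so P* = 226.
From the demand curve, Q* = 653 - 226 = 427.
After the shift, supply is Qs = -67 + 2P.
New equilibrium: 720 = 3P, so P = 240 and Q = 413.
ΔQ = 413 - 427 = -14.

ΔQ = -14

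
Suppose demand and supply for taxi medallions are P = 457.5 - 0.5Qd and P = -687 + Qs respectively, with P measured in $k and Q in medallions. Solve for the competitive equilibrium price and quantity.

P* = 76, Q* = 763

Inverting to quantity form: Qd = 915 - 2P and Qs = 687 + P.
Equating demand and supply, 915 - 2P = 687 + P gives 3P = 228, so P* = 76.
Substitute back: Q* = 915 - 2(76) = 763.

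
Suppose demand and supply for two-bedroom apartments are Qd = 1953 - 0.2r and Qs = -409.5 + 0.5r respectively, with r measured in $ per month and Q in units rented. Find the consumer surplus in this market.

Set Qd = Qs: 1953 - 0.2r = -409.5 + 0.5r, so 2362.5 = 0.7r and r* = 3375.
Then Q* = 1953 - 0.2(3375) = 1278.
Demand choke price (Qd = 0): r = 1953/0.2 = 9765. Consumer surplus = ½ × (9765 - 3375) × 1278 = 4083210.

Consumer surplus = 4083210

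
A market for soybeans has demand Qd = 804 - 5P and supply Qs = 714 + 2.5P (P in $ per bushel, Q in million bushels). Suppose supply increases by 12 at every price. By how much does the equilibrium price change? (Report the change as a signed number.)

Equating demand and supply, 804 - 5P = 714 + 2.5P gives 7.5P = 90, so P* = 12.
Substitute back: Q* = 804 - 5(12) = 744.
After the shift, supply is Qs = 726 + 2.5P.
Re-solving, 7.5P = 78 gives P = 10.4 and Q = 752.
ΔP = 10.4 - 12 = -1.6.

ΔP = -1.6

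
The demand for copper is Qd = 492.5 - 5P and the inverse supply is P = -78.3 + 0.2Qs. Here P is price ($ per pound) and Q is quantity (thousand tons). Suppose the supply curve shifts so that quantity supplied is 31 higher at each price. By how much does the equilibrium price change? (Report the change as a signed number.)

Rewriting in direct form: Qs = 391.5 + 5P.
The market clears where 492.5 - 5P = 391.5 + 5P. Rearranging, 10P = 101, hence P* = 10.1.
From the demand curve, Q* = 492.5 - 5(10.1) = 442.
After the shift, supply is Qs = 422.5 + 5P.
New equilibrium: 70 = 10P, so P = 7 and Q = 457.5.
ΔP = 7 - 10.1 = -3.1.

ΔP = -3.1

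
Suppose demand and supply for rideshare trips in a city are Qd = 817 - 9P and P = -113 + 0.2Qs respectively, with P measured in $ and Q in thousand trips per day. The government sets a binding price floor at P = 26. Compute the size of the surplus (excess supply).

In direct form, Qs = 565 + 5P.
With P fixed at 26, quantity demanded is 583 and quantity supplied is 695.
Surplus = Qs - Qd = 695 - 583 = 112.

Surplus = 112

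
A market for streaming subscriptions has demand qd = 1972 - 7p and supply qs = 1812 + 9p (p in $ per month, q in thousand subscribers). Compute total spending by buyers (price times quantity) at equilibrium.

Equating demand and supply, 1972 - 7p = 1812 + 9p gives 16p = 160, so p* = 10.
Then q* = 1972 - 7(10) = 1902.
Total spending by buyers = p* × q* = 10 × 1902 = 19020.

Total spending by buyers = 19020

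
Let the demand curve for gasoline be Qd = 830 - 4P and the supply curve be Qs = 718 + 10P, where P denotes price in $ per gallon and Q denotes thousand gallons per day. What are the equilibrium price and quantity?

Set Qd = Qs: 830 - 4P = 718 + 10P, so 112 = 14P and P* = 8.
Plugging P* into demand: Q* = 830 - 4(8) = 798.

P* = 8, Q* = 798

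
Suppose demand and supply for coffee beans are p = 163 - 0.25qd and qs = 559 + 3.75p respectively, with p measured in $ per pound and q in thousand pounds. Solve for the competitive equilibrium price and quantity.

Inverting to quantity form: qd = 652 - 4p.
Set qd = qs: 652 - 4p = 559 + 3.75p, so 93 = 7.75p and p* = 12.
Substitute back: q* = 652 - 4(12) = 604.

p* = 12, q* = 604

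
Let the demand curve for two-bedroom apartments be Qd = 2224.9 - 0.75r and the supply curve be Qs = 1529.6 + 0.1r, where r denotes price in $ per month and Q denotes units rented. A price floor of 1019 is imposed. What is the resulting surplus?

Evaluating both curves at the floor price 1019 gives Qd = 1460.65, Qs = 1631.5.
Surplus = Qs - Qd = 1631.5 - 1460.65 = 170.85.

Surplus = 170.85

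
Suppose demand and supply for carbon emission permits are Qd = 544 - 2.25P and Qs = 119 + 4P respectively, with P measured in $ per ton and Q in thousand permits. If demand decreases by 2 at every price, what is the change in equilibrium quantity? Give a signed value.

Equating demand and supply, 544 - 2.25P = 119 + 4P gives 6.25P = 425, so P* = 68.
Then Q* = 544 - 2.25(68) = 391.
After the shift, demand is Qd = 542 - 2.25P.
New equilibrium: 423 = 6.25P, so P = 67.68 and Q = 389.72.
ΔQ = 389.72 - 391 = -1.28.

ΔQ = -1.28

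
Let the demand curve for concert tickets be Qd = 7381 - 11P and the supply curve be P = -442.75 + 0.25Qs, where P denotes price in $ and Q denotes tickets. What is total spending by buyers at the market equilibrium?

Inverting to quantity form: Qs = 1771 + 4P.
The market clears where 7381 - 11P = 1771 + 4P. Rearranging, 15P = 5610, hence P* = 374.
Substitute back: Q* = 7381 - 11(374) = 3267.
Total spending by buyers = P* × Q* = 374 × 3267 = 1221858.

Total spending by buyers = 1221858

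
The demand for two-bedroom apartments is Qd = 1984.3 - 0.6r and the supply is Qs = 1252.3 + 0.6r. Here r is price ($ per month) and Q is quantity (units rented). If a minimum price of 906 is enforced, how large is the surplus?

Evaluating both curves at the floor price 906 gives Qd = 1440.7, Qs = 1795.9.
Surplus = Qs - Qd = 1795.9 - 1440.7 = 355.2.

Surplus = 355.2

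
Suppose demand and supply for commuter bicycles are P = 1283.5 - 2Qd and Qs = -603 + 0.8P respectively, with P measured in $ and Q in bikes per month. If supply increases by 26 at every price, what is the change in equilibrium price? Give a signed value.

Rewriting in direct form: Qd = 641.75 - 0.5P.
Set Qd = Qs: 641.75 - 0.5P = -603 + 0.8P, so 1244.75 = 1.3P and P* = 957.5.
Substitute back: Q* = 641.75 - 0.5(957.5) = 163.
After the shift, supply is Qs = -577 + 0.8P.
Re-solving, 1.3P = 1218.75 gives P = 937.5 and Q = 173.
ΔP = 937.5 - 957.5 = -20.

ΔP = -20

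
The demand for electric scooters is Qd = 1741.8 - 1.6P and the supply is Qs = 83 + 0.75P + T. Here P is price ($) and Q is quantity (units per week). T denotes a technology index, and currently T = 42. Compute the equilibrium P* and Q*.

P* = 688, Q* = 641

With T = 42, supply is Qs = 125 + 0.75P.
At equilibrium Qd = Qs, so 1741.8 - 1.6P = 125 + 0.75P; collecting terms, 1616.8 = 2.35P and P* = 688.
Plugging P* into demand: Q* = 1741.8 - 1.6(688) = 641.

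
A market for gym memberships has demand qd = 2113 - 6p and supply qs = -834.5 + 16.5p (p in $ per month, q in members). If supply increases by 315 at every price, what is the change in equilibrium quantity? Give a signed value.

Equating demand and supply, 2113 - 6p = -834.5 + 16.5p gives 22.5p = 2947.5, so p* = 131.
From the demand curve, q* = 2113 - 6(131) = 1327.
After the shift, supply is qs = -519.5 + 16.5p.
Re-solving, 22.5p = 2632.5 gives p = 117 and q = 1411.
Δq = 1411 - 1327 = 84.

Δq = 84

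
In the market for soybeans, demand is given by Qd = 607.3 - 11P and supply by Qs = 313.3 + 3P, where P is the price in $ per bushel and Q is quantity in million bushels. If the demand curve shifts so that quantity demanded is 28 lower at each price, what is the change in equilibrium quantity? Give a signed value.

The market clears where 607.3 - 11P = 313.3 + 3P. Rearranging, 14P = 294, hence P* = 21.
Plugging P* into demand: Q* = 607.3 - 11(21) = 376.3.
After the shift, demand is Qd = 579.3 - 11P.
New equilibrium: 266 = 14P, so P = 19 and Q = 370.3.
ΔQ = 370.3 - 376.3 = -6.

ΔQ = -6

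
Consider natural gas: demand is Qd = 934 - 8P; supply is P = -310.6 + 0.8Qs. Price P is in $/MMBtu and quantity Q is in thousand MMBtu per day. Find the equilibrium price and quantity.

In direct form, Qs = 388.25 + 1.25P.
The market clears where 934 - 8P = 388.25 + 1.25P. Rearranging, 9.25P = 545.75, hence P* = 59.
Plugging P* into demand: Q* = 934 - 8(59) = 462.

P* = 59, Q* = 462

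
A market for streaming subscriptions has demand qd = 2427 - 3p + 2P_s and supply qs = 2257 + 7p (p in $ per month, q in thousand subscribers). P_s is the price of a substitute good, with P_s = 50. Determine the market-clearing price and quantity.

With P_s = 50, demand is qd = 2527 - 3p.
Equating demand and supply, 2527 - 3p = 2257 + 7p gives 10p = 270, so p* = 27.
Plugging p* into demand: q* = 2527 - 3(27) = 2446.

p* = 27, q* = 2446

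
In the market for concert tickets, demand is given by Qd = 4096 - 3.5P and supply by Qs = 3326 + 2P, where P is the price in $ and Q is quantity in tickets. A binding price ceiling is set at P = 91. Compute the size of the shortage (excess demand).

Shortage = 269.5

With P fixed at 91, quantity demanded is 3777.5 and quantity supplied is 3508.
Shortage = Qd - Qs = 3777.5 - 3508 = 269.5.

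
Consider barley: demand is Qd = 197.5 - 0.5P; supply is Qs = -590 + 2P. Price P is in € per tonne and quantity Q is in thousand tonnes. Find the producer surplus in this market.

Equating demand and supply, 197.5 - 0.5P = -590 + 2P gives 2.5P = 787.5, so P* = 315.
From the demand curve, Q* = 197.5 - 0.5(315) = 40.
Supply choke price (Qs = 0): P = 295. Producer surplus = ½ × (315 - 295) × 40 = 400.

Producer surplus = 400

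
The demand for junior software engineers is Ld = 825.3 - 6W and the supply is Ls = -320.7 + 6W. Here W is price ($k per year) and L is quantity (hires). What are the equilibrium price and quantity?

Set Ld = Ls: 825.3 - 6W = -320.7 + 6W, so 1146 = 12W and W* = 95.5.
Then L* = 825.3 - 6(95.5) = 252.3.

W* = 95.5, L* = 252.3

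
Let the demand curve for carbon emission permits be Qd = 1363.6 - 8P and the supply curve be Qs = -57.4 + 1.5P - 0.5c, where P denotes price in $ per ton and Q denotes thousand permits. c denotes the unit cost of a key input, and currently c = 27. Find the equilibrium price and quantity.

With c = 27, supply is Qs = -70.9 + 1.5P.
The market clears where 1363.6 - 8P = -70.9 + 1.5P. Rearranging, 9.5P = 1434.5, hence P* = 151.
Then Q* = 1363.6 - 8(151) = 155.6.

P* = 151, Q* = 155.6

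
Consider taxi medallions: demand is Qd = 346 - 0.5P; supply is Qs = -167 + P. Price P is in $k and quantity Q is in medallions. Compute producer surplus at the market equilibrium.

At equilibrium Qd = Qs, so 346 - 0.5P = -167 + P; collecting terms, 513 = 1.5P and P* = 342.
From the demand curve, Q* = 346 - 0.5(342) = 175.
Supply choke price (Qs = 0): P = 167. Producer surplus = ½ × (342 - 167) × 175 = 15312.5.

Producer surplus = 15312.5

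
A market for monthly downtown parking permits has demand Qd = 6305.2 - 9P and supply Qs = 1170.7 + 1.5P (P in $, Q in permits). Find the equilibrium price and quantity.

The market clears where 6305.2 - 9P = 1170.7 + 1.5P. Rearranging, 10.5P = 5134.5, hence P* = 489.
Then Q* = 6305.2 - 9(489) = 1904.2.

P* = 489, Q* = 1904.2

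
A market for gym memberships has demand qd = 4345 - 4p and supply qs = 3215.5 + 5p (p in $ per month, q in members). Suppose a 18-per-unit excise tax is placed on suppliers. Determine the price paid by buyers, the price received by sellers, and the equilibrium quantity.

p_b = 135.5, p_s = 117.5, q = 3803

Suppliers keep p_s = p_b - 18 per unit, so supply in terms of the buyer price is qs = 3125.5 + 5p_b.
Market clearing requires 4345 - 4p_b = 3125.5 + 5p_b; hence 1219.5 = 9p_b and p_b = 135.5.
Then p_s = 135.5 - 18 = 117.5 and q = 4345 - 4(135.5) = 3803.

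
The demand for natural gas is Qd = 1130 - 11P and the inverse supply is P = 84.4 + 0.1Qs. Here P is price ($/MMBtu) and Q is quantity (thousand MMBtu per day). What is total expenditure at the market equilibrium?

Solving each curve for Q: Qs = -844 + 10P.
The market clears where 1130 - 11P = -844 + 10P. Rearranging, 21P = 1974, hence P* = 94.
Plugging P* into demand: Q* = 1130 - 11(94) = 96.
Total expenditure = P* × Q* = 94 × 96 = 9024.

Total expenditure = 9024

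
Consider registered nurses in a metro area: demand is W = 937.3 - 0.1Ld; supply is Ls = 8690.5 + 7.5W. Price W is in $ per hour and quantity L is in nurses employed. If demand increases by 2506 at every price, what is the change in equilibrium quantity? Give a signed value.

Inverting to quantity form: Ld = 9373 - 10W.
The market clears where 9373 - 10W = 8690.5 + 7.5W. Rearranging, 17.5W = 682.5, hence W* = 39.
Substitute back: L* = 9373 - 10(39) = 8983.
After the shift, demand is Ld = 11879 - 10W.
New equilibrium: 3188.5 = 17.5W, so W = 182.2 and L = 10057.
ΔL = 10057 - 8983 = 1074.

ΔL = 1074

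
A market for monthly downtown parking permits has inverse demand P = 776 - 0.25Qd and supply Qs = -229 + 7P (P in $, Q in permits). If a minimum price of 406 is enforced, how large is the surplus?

Surplus = 1133

In direct form, Qd = 3104 - 4P.
Evaluating both curves at the floor price 406 gives Qd = 1480, Qs = 2613.
Surplus = Qs - Qd = 2613 - 1480 = 1133.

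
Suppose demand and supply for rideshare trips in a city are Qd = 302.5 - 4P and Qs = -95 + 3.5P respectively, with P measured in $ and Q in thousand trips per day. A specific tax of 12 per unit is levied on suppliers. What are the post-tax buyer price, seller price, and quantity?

Suppliers keep P_s = P_b - 12 per unit, so supply in terms of the buyer price is Qs = -137 + 3.5P_b.
Set Qd = Qs: 302.5 - 4P_b = -137 + 3.5P_b, so 439.5 = 7.5P_b and P_b = 58.6.
So P_s = 46.6 and the quantity traded is Q = 302.5 - 4(58.6) = 68.1.

P_b = 58.6, P_s = 46.6, Q = 68.1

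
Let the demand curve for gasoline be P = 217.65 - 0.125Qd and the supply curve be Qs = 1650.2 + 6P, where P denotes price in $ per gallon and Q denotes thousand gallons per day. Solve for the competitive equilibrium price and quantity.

Solving each curve for Q: Qd = 1741.2 - 8P.
The market clears where 1741.2 - 8P = 1650.2 + 6P. Rearranging, 14P = 91, hence P* = 6.5.
Then Q* = 1741.2 - 8(6.5) = 1689.2.

P* = 6.5, Q* = 1689.2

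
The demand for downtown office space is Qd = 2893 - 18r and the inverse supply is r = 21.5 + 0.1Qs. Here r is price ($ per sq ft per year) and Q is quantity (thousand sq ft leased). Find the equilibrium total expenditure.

Rewriting in direct form: Qs = -215 + 10r.
Equating demand and supply, 2893 - 18r = -215 + 10r gives 28r = 3108, so r* = 111.
Then Q* = 2893 - 18(111) = 895.
Total expenditure = r* × Q* = 111 × 895 = 99345.

Total expenditure = 99345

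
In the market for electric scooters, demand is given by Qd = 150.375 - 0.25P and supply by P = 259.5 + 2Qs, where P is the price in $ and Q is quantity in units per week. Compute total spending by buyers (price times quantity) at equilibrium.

Total spending by buyers = 21289.5

Inverting to quantity form: Qs = -129.75 + 0.5P.
The market clears where 150.375 - 0.25P = -129.75 + 0.5P. Rearranging, 0.75P = 280.125, hence P* = 373.5.
Then Q* = 150.375 - 0.25(373.5) = 57.
Total spending by buyers = P* × Q* = 373.5 × 57 = 21289.5.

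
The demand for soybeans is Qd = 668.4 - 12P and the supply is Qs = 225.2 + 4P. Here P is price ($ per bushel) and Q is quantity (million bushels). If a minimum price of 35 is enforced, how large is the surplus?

Evaluating both curves at the floor price 35 gives Qd = 248.4, Qs = 365.2.
Surplus = Qs - Qd = 365.2 - 248.4 = 116.8.

Surplus = 116.8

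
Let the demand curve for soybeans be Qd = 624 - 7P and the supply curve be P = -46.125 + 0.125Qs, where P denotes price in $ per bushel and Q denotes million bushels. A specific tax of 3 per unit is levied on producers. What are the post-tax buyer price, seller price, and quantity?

P_b = 18.6, P_s = 15.6, Q = 493.8

Solving each curve for Q: Qs = 369 + 8P.
The tax drives a wedge P_b - P_s = 3. Substituting P_s = P_b - 3 into supply: Qs = 345 + 8P_b.
Set Qd = Qs: 624 - 7P_b = 345 + 8P_b, so 279 = 15P_b and P_b = 18.6.
Then P_s = 18.6 - 3 = 15.6 and Q = 624 - 7(18.6) = 493.8.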